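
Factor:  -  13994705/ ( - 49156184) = 2^( - 3 )*5^1*7^( - 1)*11^ (  -  1)  *199^( - 1)*401^( - 1 )*2798941^1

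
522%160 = 42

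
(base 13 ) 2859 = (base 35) 4QA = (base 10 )5820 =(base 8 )13274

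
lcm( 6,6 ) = 6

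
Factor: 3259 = 3259^1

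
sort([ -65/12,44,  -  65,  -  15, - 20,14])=[ - 65,-20, - 15,  -  65/12  ,  14, 44 ]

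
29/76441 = 29/76441=0.00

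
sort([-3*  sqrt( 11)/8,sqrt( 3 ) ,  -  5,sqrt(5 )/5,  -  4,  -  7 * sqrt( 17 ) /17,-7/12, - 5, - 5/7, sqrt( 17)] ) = [ - 5,  -  5, - 4,  -  7*sqrt( 17 ) /17, - 3*sqrt( 11 )/8, - 5/7, - 7/12,sqrt(5) /5, sqrt( 3 ), sqrt(17 )]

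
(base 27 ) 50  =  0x87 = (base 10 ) 135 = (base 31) 4b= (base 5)1020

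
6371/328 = 6371/328 = 19.42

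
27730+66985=94715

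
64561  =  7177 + 57384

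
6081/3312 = 2027/1104= 1.84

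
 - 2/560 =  - 1 + 279/280 = - 0.00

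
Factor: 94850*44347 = 2^1 *5^2*7^1*61^1*271^1 * 727^1 = 4206312950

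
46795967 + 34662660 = 81458627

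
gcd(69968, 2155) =1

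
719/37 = 19+16/37  =  19.43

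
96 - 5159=  -  5063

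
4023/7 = 4023/7 = 574.71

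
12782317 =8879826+3902491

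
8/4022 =4/2011= 0.00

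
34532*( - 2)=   -  69064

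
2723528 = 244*11162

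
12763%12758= 5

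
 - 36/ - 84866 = 18/42433 = 0.00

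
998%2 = 0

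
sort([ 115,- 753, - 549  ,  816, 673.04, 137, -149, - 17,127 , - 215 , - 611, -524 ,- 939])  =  [-939, - 753, - 611, - 549,-524, - 215, - 149, - 17,115, 127,137,673.04, 816]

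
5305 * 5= 26525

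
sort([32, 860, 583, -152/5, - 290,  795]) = [ - 290,-152/5,  32 , 583,795, 860 ] 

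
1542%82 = 66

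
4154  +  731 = 4885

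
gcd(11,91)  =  1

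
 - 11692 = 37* ( - 316)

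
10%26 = 10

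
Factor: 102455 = 5^1*31^1  *  661^1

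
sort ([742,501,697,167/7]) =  [167/7, 501,697,742 ] 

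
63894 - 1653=62241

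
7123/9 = 7123/9 = 791.44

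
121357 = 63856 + 57501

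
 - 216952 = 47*(-4616 ) 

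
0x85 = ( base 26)53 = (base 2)10000101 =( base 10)133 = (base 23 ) 5I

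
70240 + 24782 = 95022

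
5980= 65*92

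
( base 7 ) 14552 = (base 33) 3NT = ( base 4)333113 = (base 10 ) 4055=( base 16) fd7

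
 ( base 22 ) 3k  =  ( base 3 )10012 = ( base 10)86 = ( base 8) 126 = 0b1010110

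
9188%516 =416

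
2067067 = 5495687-3428620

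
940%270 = 130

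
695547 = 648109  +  47438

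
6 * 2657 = 15942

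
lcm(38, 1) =38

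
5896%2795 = 306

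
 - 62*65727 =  - 4075074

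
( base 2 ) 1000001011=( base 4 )20023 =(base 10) 523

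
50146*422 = 21161612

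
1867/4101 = 1867/4101 = 0.46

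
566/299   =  566/299 = 1.89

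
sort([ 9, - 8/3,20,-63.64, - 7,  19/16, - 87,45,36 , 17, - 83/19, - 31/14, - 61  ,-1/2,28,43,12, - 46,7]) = [ - 87, - 63.64, - 61, - 46, - 7,-83/19,-8/3, - 31/14, - 1/2,19/16,  7, 9,12,17,20,28,  36 , 43, 45 ]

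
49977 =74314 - 24337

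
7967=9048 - 1081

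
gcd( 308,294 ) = 14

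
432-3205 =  - 2773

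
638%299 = 40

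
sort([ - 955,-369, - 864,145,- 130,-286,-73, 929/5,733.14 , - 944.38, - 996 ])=[ - 996, - 955, - 944.38,-864 , - 369, - 286, - 130, - 73,145,929/5,733.14]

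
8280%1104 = 552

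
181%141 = 40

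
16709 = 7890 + 8819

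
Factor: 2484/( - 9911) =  - 2^2*3^3*11^(-1)*17^( - 1) * 23^1*53^(-1)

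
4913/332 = 4913/332= 14.80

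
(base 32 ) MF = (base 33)LQ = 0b1011001111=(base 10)719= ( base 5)10334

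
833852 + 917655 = 1751507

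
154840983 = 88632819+66208164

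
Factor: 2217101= 2217101^1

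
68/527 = 4/31 = 0.13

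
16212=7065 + 9147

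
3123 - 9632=-6509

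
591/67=591/67 = 8.82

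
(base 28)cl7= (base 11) 7574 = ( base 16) 2713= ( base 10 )10003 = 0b10011100010011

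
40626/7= 5803+5/7 = 5803.71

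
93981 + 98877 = 192858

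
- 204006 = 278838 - 482844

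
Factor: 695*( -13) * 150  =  -2^1*3^1 * 5^3*13^1*139^1 = - 1355250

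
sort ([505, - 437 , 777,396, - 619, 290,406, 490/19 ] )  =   [- 619, - 437,  490/19,290 , 396, 406,505, 777]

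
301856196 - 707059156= - 405202960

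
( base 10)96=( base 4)1200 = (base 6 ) 240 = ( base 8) 140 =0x60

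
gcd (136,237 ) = 1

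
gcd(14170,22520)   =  10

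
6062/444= 13 + 145/222 = 13.65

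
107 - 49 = 58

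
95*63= 5985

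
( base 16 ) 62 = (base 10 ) 98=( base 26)3k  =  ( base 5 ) 343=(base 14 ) 70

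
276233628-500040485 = - 223806857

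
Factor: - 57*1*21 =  - 3^2*7^1*  19^1 = -  1197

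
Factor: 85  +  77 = 2^1*3^4 = 162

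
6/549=2/183 = 0.01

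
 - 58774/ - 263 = 58774/263=223.48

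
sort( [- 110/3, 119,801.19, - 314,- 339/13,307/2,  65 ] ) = [  -  314,-110/3, - 339/13,65,119, 307/2,801.19]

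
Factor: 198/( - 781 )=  - 18/71 = - 2^1*3^2*71^(-1 ) 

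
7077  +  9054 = 16131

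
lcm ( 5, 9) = 45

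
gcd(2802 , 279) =3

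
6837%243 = 33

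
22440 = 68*330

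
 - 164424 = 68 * ( -2418)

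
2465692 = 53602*46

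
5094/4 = 1273 + 1/2=1273.50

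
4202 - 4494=-292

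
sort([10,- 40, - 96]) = [-96, - 40, 10 ]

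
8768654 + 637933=9406587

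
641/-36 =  -641/36 = -17.81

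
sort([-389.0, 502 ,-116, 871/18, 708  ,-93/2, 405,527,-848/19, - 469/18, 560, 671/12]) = [ - 389.0, - 116, - 93/2,- 848/19 , -469/18,  871/18,671/12, 405  ,  502,527, 560 , 708]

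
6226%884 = 38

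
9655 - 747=8908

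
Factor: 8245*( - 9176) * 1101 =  - 2^3*3^1 * 5^1 * 17^1*31^1*37^1*97^1*367^1  =  - 83297388120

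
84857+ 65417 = 150274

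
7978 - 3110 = 4868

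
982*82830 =81339060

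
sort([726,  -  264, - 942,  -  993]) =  [ - 993 , - 942, - 264,726]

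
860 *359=308740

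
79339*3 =238017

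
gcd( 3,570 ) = 3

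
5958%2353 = 1252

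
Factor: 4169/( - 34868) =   -  11/92 = - 2^( - 2 )* 11^1*23^(-1)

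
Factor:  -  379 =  - 379^1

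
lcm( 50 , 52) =1300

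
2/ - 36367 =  - 2/36367 = - 0.00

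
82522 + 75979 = 158501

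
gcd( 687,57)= 3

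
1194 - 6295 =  -5101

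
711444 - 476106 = 235338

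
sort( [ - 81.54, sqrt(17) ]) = [ - 81.54, sqrt(17)]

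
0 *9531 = 0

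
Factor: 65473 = 233^1*281^1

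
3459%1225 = 1009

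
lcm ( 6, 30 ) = 30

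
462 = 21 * 22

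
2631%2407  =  224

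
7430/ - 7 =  - 7430/7  =  - 1061.43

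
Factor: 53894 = 2^1*26947^1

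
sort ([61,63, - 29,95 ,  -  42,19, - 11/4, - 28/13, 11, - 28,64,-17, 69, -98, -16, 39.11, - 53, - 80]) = [-98, - 80 ,  -  53, - 42, - 29, - 28, - 17, - 16, - 11/4, - 28/13,11, 19,39.11,61, 63 , 64,69, 95 ] 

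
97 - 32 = 65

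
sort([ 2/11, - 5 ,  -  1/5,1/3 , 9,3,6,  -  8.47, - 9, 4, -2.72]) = [-9, - 8.47, - 5,- 2.72,  -  1/5, 2/11 , 1/3,3,4,  6, 9]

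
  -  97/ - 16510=97/16510=0.01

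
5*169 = 845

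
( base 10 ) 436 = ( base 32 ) DK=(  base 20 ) 11G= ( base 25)HB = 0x1B4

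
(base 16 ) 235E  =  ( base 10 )9054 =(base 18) 19h0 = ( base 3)110102100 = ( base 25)EC4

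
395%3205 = 395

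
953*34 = 32402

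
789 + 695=1484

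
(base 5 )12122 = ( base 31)TD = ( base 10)912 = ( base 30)10c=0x390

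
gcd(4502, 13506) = 4502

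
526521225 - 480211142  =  46310083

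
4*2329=9316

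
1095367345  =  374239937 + 721127408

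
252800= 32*7900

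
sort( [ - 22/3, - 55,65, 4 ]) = [  -  55, - 22/3,  4,65]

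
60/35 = 1 + 5/7 = 1.71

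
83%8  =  3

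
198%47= 10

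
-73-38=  - 111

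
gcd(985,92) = 1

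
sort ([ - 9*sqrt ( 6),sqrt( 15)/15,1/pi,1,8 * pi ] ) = [-9*sqrt( 6 ),sqrt(15)/15,  1/pi, 1,8*pi]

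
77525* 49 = 3798725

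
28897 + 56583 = 85480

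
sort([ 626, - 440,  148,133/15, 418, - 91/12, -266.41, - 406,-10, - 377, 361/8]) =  [ - 440 , - 406,-377, - 266.41,-10,- 91/12, 133/15 , 361/8, 148,418,626]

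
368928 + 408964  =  777892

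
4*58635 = 234540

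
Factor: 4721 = 4721^1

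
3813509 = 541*7049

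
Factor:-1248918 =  - 2^1*3^1* 11^1 *127^1 * 149^1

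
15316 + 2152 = 17468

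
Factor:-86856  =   - 2^3*3^1*7^1*11^1*47^1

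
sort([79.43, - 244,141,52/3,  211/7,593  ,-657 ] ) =[ - 657 , - 244, 52/3,211/7 , 79.43 , 141,593 ] 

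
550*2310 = 1270500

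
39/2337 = 13/779  =  0.02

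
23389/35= 668 + 9/35 = 668.26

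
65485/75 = 873 + 2/15 = 873.13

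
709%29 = 13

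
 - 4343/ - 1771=2 + 801/1771 = 2.45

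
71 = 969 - 898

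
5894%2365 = 1164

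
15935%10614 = 5321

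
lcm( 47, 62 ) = 2914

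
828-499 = 329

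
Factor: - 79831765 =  - 5^1*13^1*1228181^1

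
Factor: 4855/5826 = 5/6 = 2^ (-1 )*3^(-1)*5^1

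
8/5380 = 2/1345  =  0.00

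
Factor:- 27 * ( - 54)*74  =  2^2*3^6*37^1 = 107892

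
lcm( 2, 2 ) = 2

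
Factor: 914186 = 2^1*7^1*13^1*5023^1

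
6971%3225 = 521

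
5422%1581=679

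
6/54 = 1/9 = 0.11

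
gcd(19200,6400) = 6400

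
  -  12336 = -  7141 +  - 5195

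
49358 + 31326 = 80684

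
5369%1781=26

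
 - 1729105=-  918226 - 810879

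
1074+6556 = 7630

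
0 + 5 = 5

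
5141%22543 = 5141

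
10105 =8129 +1976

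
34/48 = 17/24 = 0.71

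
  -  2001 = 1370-3371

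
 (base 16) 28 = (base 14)2c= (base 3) 1111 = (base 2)101000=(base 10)40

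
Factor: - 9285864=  - 2^3*3^1*7^1 * 31^1*1783^1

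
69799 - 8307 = 61492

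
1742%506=224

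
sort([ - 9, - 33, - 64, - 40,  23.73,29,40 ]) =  [-64, -40, - 33, - 9,23.73,29,40 ]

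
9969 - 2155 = 7814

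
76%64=12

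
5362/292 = 2681/146=18.36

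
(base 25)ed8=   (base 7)35324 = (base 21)KCB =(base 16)237B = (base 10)9083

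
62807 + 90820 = 153627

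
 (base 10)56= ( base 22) 2c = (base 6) 132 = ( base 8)70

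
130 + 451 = 581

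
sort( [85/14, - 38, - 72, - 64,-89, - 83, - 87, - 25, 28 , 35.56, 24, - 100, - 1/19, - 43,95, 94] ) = [  -  100, - 89,  -  87, - 83, - 72, - 64, - 43  , - 38, - 25, - 1/19,85/14,24, 28,35.56,94,95]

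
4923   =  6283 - 1360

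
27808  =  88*316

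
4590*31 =142290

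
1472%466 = 74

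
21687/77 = 281 + 50/77 = 281.65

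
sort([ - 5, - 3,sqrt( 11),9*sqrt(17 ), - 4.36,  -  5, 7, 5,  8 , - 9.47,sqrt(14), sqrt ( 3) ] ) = [ - 9.47, - 5,-5, - 4.36, - 3,  sqrt(3 ),  sqrt( 11),sqrt(14),5,7,8,9* sqrt ( 17 )]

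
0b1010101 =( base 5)320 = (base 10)85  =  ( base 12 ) 71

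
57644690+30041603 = 87686293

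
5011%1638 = 97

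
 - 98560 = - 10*9856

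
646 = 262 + 384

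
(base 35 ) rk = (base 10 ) 965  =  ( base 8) 1705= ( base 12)685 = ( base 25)1DF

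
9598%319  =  28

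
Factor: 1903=11^1 * 173^1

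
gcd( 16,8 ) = 8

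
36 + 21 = 57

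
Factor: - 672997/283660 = -2^(-2 )* 5^( - 1 ) * 1091^( - 1 ) *51769^1 = -  51769/21820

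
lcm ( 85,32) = 2720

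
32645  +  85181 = 117826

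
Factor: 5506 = 2^1*2753^1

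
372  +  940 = 1312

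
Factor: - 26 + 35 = 9 = 3^2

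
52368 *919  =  48126192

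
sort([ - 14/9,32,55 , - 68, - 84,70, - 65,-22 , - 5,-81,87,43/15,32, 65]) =[ - 84, - 81, - 68,-65, - 22, - 5,-14/9, 43/15,32 , 32,55,65,70,87]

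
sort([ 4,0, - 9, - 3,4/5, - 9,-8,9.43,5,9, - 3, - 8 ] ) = [ - 9,-9 , - 8, - 8, -3, - 3,0,4/5,4,5, 9, 9.43 ] 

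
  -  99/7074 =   -  11/786=- 0.01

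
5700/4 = 1425 = 1425.00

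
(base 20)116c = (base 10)8532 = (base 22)HDI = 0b10000101010100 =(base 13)3b64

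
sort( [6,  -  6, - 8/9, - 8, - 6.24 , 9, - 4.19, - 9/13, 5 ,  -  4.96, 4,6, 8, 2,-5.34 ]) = [-8,-6.24,- 6, - 5.34, - 4.96,  -  4.19, - 8/9, - 9/13, 2, 4,  5,  6, 6, 8,9 ]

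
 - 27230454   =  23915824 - 51146278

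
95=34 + 61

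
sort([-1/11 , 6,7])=[ - 1/11, 6,7 ] 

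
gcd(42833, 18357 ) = 6119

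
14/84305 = 14/84305 = 0.00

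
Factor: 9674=2^1*7^1*691^1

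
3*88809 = 266427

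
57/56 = 57/56 = 1.02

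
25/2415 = 5/483 = 0.01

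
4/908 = 1/227 = 0.00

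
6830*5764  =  39368120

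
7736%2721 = 2294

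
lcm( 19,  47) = 893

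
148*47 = 6956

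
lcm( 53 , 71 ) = 3763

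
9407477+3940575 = 13348052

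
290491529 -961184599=-670693070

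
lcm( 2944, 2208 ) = 8832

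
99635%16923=15020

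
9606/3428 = 4803/1714 = 2.80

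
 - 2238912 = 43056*( - 52) 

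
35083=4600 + 30483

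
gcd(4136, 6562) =2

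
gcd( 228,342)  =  114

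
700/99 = 7 + 7/99=7.07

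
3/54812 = 3/54812=0.00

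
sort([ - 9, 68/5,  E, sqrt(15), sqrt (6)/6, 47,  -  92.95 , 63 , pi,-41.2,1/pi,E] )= [ - 92.95, -41.2, - 9, 1/pi , sqrt(6) /6 , E, E,  pi , sqrt( 15 ),  68/5, 47,63]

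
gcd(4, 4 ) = 4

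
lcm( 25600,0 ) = 0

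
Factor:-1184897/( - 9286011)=169271/1326573 = 3^( - 2)*19^1*59^1*151^1*147397^( - 1)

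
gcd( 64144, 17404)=76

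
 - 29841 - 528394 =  - 558235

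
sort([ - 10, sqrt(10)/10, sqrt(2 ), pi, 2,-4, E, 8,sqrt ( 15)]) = [ - 10,-4, sqrt(10)/10,sqrt( 2 ),  2,E, pi, sqrt( 15), 8]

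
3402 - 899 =2503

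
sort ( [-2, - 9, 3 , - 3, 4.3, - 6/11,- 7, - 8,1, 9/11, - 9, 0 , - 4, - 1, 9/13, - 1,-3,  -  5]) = [-9,-9 , - 8, - 7, - 5, - 4, - 3, - 3,  -  2, - 1, - 1 ,  -  6/11, 0,9/13, 9/11, 1, 3, 4.3]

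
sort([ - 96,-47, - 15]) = [ - 96, - 47,-15] 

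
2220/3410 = 222/341 = 0.65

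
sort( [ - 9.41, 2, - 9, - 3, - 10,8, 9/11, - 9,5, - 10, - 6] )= [ - 10, - 10,- 9.41, - 9 ,  -  9, - 6 , - 3 , 9/11,2,  5, 8] 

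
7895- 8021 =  - 126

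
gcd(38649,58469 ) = 991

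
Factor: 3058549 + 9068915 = 12127464 = 2^3 * 3^2*389^1*433^1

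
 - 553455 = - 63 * 8785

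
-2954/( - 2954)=1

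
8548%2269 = 1741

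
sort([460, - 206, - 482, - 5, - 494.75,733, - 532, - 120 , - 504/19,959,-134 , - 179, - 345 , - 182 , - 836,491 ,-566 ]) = [ - 836, - 566, -532,-494.75 , - 482, - 345, - 206, - 182,-179, - 134,-120 ,  -  504/19 , -5, 460,491,733,959 ] 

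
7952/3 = 2650 + 2/3 = 2650.67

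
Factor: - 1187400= -2^3 * 3^1* 5^2 * 1979^1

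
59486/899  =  66 + 152/899 = 66.17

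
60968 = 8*7621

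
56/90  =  28/45  =  0.62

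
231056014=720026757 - 488970743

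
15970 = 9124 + 6846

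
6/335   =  6/335 = 0.02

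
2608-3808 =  - 1200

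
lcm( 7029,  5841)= 414711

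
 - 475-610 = -1085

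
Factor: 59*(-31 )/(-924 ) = 2^ ( -2 )*3^( - 1 )*7^( - 1 )  *  11^(-1)*31^1*59^1 =1829/924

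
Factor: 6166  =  2^1*3083^1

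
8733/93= 2911/31 = 93.90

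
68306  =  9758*7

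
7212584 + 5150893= 12363477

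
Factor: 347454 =2^1 * 3^2*97^1  *  199^1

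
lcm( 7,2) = 14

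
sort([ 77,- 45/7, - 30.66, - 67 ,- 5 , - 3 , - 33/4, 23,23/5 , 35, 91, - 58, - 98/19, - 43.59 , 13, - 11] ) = [-67, - 58 , - 43.59, - 30.66, - 11 , - 33/4,-45/7, - 98/19 , - 5, - 3,23/5,13 , 23 , 35,77,  91 ] 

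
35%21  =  14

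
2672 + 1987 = 4659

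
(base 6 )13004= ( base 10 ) 1948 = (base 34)1na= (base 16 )79c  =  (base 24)394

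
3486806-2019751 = 1467055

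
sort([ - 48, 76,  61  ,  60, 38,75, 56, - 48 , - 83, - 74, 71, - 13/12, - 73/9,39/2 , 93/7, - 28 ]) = [-83, - 74, - 48, - 48, - 28,-73/9,- 13/12,93/7, 39/2,38, 56, 60, 61, 71, 75, 76]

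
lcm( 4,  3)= 12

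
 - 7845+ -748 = -8593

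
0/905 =0 = 0.00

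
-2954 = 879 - 3833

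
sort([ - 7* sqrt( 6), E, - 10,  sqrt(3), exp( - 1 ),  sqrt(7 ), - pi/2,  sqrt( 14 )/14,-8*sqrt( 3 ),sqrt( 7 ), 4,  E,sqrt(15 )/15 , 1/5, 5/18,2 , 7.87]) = [ - 7 * sqrt( 6 ), - 8 *sqrt ( 3), - 10,-pi/2,1/5,sqrt( 15)/15, sqrt( 14)/14 , 5/18, exp( - 1 ), sqrt( 3 ),2,sqrt(7 ) , sqrt(7),E,E, 4, 7.87]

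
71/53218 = 71/53218 = 0.00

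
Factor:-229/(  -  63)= 3^(- 2)*7^ ( - 1)*229^1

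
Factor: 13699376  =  2^4*367^1*2333^1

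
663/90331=663/90331= 0.01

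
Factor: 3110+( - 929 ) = 3^1 *727^1 = 2181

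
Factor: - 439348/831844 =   -  7^1*71^1*941^( - 1)= -497/941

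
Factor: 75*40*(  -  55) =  - 165000 = -2^3* 3^1*5^4*11^1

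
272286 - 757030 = -484744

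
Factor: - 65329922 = -2^1*7^1 * 4666423^1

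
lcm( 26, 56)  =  728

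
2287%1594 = 693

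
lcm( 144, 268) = 9648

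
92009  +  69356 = 161365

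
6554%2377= 1800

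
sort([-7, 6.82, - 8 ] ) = [ -8, - 7, 6.82] 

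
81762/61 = 1340 + 22/61=1340.36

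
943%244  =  211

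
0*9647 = 0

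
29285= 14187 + 15098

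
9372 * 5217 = 48893724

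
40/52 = 10/13 = 0.77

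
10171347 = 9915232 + 256115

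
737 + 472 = 1209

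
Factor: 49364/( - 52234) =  - 86/91 = - 2^1 * 7^( - 1)*13^ (-1)*43^1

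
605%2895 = 605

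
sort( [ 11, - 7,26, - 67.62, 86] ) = [ - 67.62,-7, 11, 26, 86 ] 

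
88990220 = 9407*9460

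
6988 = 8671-1683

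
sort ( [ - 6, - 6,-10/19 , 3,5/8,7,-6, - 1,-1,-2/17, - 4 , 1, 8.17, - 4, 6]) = [-6,-6,- 6,-4, - 4,-1,  -  1,-10/19,-2/17,  5/8,1, 3,6, 7,8.17]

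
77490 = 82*945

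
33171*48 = 1592208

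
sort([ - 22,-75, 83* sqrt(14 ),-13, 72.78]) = [  -  75 , - 22, - 13, 72.78,83*sqrt(14)]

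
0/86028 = 0 = 0.00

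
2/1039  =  2/1039 = 0.00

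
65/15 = 4 + 1/3 = 4.33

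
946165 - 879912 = 66253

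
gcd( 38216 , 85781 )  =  1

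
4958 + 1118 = 6076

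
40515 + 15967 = 56482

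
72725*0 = 0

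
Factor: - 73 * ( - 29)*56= 118552= 2^3*7^1*29^1 * 73^1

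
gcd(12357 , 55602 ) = 9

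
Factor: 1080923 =1080923^1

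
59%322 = 59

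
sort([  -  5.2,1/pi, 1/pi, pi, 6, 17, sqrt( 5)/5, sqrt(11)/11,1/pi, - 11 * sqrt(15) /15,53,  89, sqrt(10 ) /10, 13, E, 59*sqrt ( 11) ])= [ - 5.2, - 11*sqrt( 15)/15, sqrt(11 ) /11, sqrt(10 ) /10,1/pi,  1/pi, 1/pi,sqrt(5)/5 , E, pi,6,13, 17, 53,89, 59 * sqrt(11)]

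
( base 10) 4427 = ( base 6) 32255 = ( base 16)114B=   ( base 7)15623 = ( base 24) 7GB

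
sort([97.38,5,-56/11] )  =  [ - 56/11,  5,97.38 ] 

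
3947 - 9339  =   - 5392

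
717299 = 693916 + 23383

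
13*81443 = 1058759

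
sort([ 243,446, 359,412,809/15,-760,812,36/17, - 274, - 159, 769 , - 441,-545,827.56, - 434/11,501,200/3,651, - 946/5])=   [ - 760, - 545, - 441,-274, - 946/5, - 159, - 434/11,36/17, 809/15, 200/3,243,  359,412, 446,501, 651,769,  812,827.56]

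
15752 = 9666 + 6086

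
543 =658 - 115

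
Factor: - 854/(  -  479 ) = 2^1*7^1*61^1 *479^(-1 )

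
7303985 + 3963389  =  11267374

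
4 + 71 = 75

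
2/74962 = 1/37481 = 0.00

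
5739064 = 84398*68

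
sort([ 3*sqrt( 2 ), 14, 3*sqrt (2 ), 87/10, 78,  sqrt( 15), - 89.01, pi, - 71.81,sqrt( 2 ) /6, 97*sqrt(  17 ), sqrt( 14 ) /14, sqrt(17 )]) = [ - 89.01, - 71.81 , sqrt( 2 ) /6, sqrt(14)/14, pi,sqrt( 15 ),  sqrt( 17), 3*sqrt( 2), 3 * sqrt(2),87/10, 14 , 78,97 *sqrt( 17 )]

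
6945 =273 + 6672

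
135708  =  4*33927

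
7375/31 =237 + 28/31  =  237.90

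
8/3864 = 1/483 = 0.00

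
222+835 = 1057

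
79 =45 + 34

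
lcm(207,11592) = 11592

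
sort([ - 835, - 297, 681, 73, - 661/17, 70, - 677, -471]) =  [ - 835, - 677, - 471, - 297,  -  661/17 , 70, 73, 681] 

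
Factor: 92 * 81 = 7452=2^2*3^4*23^1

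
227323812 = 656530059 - 429206247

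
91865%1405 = 540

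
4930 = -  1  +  4931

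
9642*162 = 1562004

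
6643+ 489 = 7132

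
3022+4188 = 7210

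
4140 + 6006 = 10146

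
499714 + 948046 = 1447760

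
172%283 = 172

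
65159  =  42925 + 22234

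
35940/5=7188 = 7188.00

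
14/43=14/43 = 0.33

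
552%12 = 0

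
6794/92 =3397/46 = 73.85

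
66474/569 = 116 + 470/569 = 116.83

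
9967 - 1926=8041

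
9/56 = 9/56 = 0.16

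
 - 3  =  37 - 40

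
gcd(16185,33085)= 65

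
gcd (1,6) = 1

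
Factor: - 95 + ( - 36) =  - 131 = -131^1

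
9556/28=2389/7 = 341.29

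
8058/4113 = 2686/1371 = 1.96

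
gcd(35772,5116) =4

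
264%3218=264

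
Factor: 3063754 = 2^1*1069^1*1433^1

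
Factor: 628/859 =2^2*157^1*859^( - 1)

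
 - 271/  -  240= 271/240= 1.13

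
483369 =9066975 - 8583606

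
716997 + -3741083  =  - 3024086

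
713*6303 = 4494039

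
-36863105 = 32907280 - 69770385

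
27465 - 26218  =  1247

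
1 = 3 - 2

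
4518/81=502/9  =  55.78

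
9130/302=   4565/151 = 30.23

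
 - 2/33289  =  -2/33289 = - 0.00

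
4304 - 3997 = 307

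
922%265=127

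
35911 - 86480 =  - 50569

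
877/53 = 877/53 = 16.55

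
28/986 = 14/493 = 0.03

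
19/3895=1/205 = 0.00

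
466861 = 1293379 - 826518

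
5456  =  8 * 682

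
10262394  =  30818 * 333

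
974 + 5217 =6191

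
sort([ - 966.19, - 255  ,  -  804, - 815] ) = [ - 966.19, - 815, - 804 , - 255]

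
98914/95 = 1041  +  1/5=1041.20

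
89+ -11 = 78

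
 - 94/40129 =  - 1+ 40035/40129 = - 0.00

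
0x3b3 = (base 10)947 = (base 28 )15N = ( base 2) 1110110011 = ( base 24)1fb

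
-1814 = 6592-8406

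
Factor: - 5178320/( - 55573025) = 2^4*5^ ( - 1)*7^2*1321^1 * 2222921^( - 1 )  =  1035664/11114605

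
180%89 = 2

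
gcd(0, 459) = 459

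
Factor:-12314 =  - 2^1* 47^1*131^1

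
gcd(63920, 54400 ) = 1360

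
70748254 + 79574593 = 150322847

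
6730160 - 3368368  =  3361792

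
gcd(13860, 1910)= 10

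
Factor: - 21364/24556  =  -763/877= - 7^1*109^1*877^(  -  1)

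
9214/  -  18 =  - 512 + 1/9 =- 511.89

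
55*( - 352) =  - 19360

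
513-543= -30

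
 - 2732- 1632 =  - 4364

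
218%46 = 34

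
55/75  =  11/15= 0.73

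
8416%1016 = 288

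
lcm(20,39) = 780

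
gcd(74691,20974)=1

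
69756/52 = 17439/13 = 1341.46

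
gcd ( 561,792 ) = 33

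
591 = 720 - 129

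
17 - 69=  -  52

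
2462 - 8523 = -6061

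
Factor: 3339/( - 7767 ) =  - 7^1*53^1*863^( - 1 ) = -  371/863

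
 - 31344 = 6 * ( - 5224) 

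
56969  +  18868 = 75837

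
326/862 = 163/431 =0.38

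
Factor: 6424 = 2^3*11^1 * 73^1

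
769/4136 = 769/4136=0.19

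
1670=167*10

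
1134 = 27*42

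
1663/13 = 1663/13  =  127.92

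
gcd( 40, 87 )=1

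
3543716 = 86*41206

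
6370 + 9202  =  15572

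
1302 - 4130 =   -  2828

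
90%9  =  0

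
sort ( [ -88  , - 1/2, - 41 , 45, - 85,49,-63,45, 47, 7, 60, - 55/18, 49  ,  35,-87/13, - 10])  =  [ - 88, - 85, - 63, - 41, - 10,-87/13, - 55/18, - 1/2,7, 35, 45,45, 47, 49,49, 60] 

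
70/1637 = 70/1637 = 0.04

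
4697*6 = 28182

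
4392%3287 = 1105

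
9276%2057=1048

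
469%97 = 81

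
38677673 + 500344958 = 539022631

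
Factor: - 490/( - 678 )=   245/339 = 3^( - 1) * 5^1*7^2*113^( - 1 ) 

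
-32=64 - 96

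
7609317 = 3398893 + 4210424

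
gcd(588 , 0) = 588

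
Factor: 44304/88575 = 2^4*5^( - 2)*13^1*71^1*1181^( - 1)=14768/29525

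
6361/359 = 6361/359 = 17.72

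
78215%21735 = 13010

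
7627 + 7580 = 15207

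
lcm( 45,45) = 45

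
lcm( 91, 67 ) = 6097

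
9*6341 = 57069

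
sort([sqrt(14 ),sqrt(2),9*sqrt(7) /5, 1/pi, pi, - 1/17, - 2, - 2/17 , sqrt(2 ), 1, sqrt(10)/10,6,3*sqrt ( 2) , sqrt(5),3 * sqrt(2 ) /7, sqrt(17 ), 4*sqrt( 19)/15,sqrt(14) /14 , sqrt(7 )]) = [ - 2,-2/17,  -  1/17,sqrt ( 14 ) /14,sqrt( 10)/10,1/pi,  3*sqrt( 2 ) /7,1, 4*sqrt(19 ) /15,  sqrt(2 ),sqrt( 2),sqrt(5), sqrt( 7) , pi,sqrt (14),sqrt(17) , 3 * sqrt(2 ), 9*sqrt( 7)/5, 6]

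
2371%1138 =95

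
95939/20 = 95939/20 = 4796.95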